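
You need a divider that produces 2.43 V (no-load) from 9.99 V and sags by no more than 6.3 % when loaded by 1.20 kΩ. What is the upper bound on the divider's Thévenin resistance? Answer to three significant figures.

Loading drop = R_th/(R_th + R_L) ≤ 0.0630, so R_th ≤ R_L · ε/(1−ε) = 1.20 kΩ × 0.0630/0.9370 = 80.7 Ω.
(Any R1, R2 with R2/(R1+R2) = 0.243 and R1‖R2 ≤ 80.7 Ω will meet the spec.)

R_th ≤ 80.7 Ω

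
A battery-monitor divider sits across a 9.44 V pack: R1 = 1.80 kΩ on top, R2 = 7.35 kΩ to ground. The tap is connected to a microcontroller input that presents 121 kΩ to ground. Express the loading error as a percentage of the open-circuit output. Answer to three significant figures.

1.18 %

The divider's output (Thévenin) resistance is R1‖R2 = 1.446 kΩ.
Fractional drop under load = R_th/(R_th + R_L) = 1.446 / (1.446 + 121) = 0.01181.
So the output falls by 1.18 %.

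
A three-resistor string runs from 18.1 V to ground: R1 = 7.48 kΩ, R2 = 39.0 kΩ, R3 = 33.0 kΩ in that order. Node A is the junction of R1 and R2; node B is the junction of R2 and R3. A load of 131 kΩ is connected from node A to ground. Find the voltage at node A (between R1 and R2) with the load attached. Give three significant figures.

V ≈ 15.6 V

Below node A the series string R2+R3 = 72.00 kΩ sits in parallel with the 131 kΩ load: 46.46 kΩ.
V_A = 18.1 × 46.46/(7.48 + 46.46) = 15.6 V.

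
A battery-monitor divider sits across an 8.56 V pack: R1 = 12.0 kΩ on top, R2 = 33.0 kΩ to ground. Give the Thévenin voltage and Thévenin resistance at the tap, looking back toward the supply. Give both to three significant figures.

V_th is the open-circuit tap voltage: 8.56 × 33.0/(12.0 + 33.0) = 6.28 V.
With the supply zeroed, R1 and R2 appear in parallel from the tap: R_th = R1‖R2 = (12.0 × 33.0)/45.00 = 8.80 kΩ.

V_th = 6.28 V, R_th = 8.80 kΩ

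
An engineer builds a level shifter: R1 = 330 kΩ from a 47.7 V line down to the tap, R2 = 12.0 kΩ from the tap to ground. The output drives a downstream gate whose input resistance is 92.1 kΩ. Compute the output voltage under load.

V_out ≈ 1.49 V

The load sits in parallel with R2: R2‖R_L = (12.0 × 92.1) / (12.0 + 92.1) = 10.62 kΩ.
V_out = 47.7 × 10.62 / (330 + 10.62) = 47.7 × 10.62/340.6 = 1.49 V.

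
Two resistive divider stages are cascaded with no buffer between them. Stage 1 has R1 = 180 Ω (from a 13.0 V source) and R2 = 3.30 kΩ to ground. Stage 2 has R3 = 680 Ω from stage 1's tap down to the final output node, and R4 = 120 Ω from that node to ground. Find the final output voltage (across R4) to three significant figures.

V_out ≈ 1.52 V

Stage 2 presents R3+R4 = 800.0 Ω as a load on stage 1's tap.
Stage 1's lower leg becomes R2‖(R3+R4) = 643.9 Ω, so V_mid = 13.0 × 643.9/823.9 = 10.16 V.
Stage 2 is itself unloaded: V_out = V_mid × R4/(R3+R4) = 10.16 × 120/800.0 = 1.52 V.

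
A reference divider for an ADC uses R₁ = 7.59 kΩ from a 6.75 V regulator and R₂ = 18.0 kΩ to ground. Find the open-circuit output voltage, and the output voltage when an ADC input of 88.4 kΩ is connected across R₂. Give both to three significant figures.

Open-circuit: V = 6.75 × 18.0/(7.59 + 18.0) = 4.75 V.
With the load, R₂ becomes R₂‖R_L = 14.95 kΩ, so V = 6.75 × 14.95/22.54 = 4.48 V.

Unloaded: 4.75 V; loaded: 4.48 V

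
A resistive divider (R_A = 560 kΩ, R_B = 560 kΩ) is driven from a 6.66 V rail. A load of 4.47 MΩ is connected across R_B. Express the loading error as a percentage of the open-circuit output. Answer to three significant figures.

5.89 %

The divider's output (Thévenin) resistance is R_A‖R_B = 280.0 kΩ.
Fractional drop under load = R_th/(R_th + R_L) = 280.0 / (280.0 + 4470) = 0.05895.
So the output falls by 5.89 %.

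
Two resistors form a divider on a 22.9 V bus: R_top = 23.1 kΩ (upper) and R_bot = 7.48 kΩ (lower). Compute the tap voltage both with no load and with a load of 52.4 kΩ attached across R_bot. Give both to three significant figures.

Open-circuit: V = 22.9 × 7.48/(23.1 + 7.48) = 5.60 V.
With the load, R_bot becomes R_bot‖R_L = 6.546 kΩ, so V = 22.9 × 6.546/29.65 = 5.06 V.

Unloaded: 5.60 V; loaded: 5.06 V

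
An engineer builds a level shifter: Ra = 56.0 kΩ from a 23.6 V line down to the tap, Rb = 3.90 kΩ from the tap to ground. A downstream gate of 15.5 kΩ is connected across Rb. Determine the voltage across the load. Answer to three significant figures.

The load sits in parallel with Rb: Rb‖R_L = (3.90 × 15.5) / (3.90 + 15.5) = 3.116 kΩ.
V_out = 23.6 × 3.116 / (56.0 + 3.116) = 23.6 × 3.116/59.12 = 1.24 V.

V_out ≈ 1.24 V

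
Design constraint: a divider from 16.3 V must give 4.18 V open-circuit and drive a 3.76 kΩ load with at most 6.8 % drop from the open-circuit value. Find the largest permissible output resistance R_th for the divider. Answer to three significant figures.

Loading drop = R_th/(R_th + R_L) ≤ 0.0680, so R_th ≤ R_L · ε/(1−ε) = 3.76 kΩ × 0.0680/0.9320 = 274 Ω.
(Any R1, R2 with R2/(R1+R2) = 0.256 and R1‖R2 ≤ 274 Ω will meet the spec.)

R_th ≤ 274 Ω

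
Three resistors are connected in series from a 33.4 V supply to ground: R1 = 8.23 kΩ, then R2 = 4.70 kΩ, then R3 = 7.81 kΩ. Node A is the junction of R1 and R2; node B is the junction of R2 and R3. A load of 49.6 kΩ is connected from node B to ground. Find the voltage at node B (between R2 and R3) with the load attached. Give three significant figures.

At node B, R3 is in parallel with the load: R3‖R_L = 6.748 kΩ.
Below node A the resistance is R2 + (R3‖R_L) = 11.45 kΩ, so V_A = 33.4 × 11.45/19.68 = 19.43 V.
Then V_B = V_A × (R3‖R_L)/(R2 + R3‖R_L) = 19.43 × 6.748/11.45 = 11.5 V.

V ≈ 11.5 V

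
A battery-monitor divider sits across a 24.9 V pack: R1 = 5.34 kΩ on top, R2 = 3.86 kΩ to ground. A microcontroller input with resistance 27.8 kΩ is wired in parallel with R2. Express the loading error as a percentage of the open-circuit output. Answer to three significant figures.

7.46 %

The divider's output (Thévenin) resistance is R1‖R2 = 2.240 kΩ.
Fractional drop under load = R_th/(R_th + R_L) = 2.240 / (2.240 + 27.8) = 0.07458.
So the output falls by 7.46 %.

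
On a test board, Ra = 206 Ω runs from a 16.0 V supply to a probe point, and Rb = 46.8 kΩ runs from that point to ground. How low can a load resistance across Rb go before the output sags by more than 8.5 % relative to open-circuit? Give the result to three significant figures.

Output resistance R_th = Ra‖Rb = (206 × 46800)/47010 = 205.1 Ω.
The fractional drop is R_th/(R_th + R_L); requiring this ≤ 0.0850 gives R_L ≥ R_th(1/0.0850 − 1) = 205.1 × 10.76 = 2.21 kΩ.

R_L(min) ≈ 2.21 kΩ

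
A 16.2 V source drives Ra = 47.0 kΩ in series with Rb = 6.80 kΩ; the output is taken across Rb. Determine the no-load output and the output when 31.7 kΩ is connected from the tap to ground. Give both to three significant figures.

Open-circuit: V = 16.2 × 6.80/(47.0 + 6.80) = 2.05 V.
With the load, Rb becomes Rb‖R_L = 5.599 kΩ, so V = 16.2 × 5.599/52.60 = 1.72 V.

Unloaded: 2.05 V; loaded: 1.72 V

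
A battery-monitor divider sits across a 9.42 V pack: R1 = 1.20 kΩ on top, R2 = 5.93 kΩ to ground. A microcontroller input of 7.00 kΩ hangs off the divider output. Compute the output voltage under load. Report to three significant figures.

The load sits in parallel with R2: R2‖R_L = (5.93 × 7.00) / (5.93 + 7.00) = 3.210 kΩ.
V_out = 9.42 × 3.210 / (1.20 + 3.210) = 9.42 × 3.210/4.410 = 6.86 V.

V_out ≈ 6.86 V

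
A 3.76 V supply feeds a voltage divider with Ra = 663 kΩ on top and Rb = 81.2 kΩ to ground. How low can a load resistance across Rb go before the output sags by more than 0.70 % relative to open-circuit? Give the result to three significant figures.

Output resistance R_th = Ra‖Rb = (663 × 81.2)/744.2 = 72.34 kΩ.
The fractional drop is R_th/(R_th + R_L); requiring this ≤ 0.00700 gives R_L ≥ R_th(1/0.00700 − 1) = 72.34 × 141.9 = 10.3 MΩ.

R_L(min) ≈ 10.3 MΩ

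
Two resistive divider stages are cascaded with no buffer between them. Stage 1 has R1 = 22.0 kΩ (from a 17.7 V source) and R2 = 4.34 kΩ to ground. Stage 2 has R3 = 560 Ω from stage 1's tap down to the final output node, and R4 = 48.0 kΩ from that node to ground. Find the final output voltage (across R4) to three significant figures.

Stage 2 presents R3+R4 = 48560 Ω as a load on stage 1's tap.
Stage 1's lower leg becomes R2‖(R3+R4) = 3984 Ω, so V_mid = 17.7 × 3984/25980 = 2.714 V.
Stage 2 is itself unloaded: V_out = V_mid × R4/(R3+R4) = 2.714 × 48000/48560 = 2.68 V.

V_out ≈ 2.68 V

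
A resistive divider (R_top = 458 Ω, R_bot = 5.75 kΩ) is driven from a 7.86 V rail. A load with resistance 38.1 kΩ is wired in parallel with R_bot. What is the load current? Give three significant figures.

I_L ≈ 0.189 mA

R_bot‖R_L = 4996 Ω; V_out = 7.86 × 4996/5454 = 7.200 V.
I_L = V_out / R_L = 7.200 / 38.1 kΩ = 0.189 mA.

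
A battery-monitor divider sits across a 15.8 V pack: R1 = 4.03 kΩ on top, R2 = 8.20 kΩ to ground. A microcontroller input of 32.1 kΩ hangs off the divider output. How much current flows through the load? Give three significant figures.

I_L ≈ 0.304 mA

R2‖R_L = 6.532 kΩ; V_out = 15.8 × 6.532/10.56 = 9.771 V.
I_L = V_out / R_L = 9.771 / 32.1 kΩ = 0.304 mA.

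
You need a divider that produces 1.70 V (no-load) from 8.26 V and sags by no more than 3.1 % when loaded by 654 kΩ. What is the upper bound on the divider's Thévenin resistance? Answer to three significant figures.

Loading drop = R_th/(R_th + R_L) ≤ 0.0310, so R_th ≤ R_L · ε/(1−ε) = 654 kΩ × 0.0310/0.9690 = 20.9 kΩ.

R_th ≤ 20.9 kΩ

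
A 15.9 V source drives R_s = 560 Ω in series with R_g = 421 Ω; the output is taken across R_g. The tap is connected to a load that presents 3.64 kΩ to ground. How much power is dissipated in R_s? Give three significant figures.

Total resistance from the source is R_s + (R_g‖R_L) = 937.4 Ω, so I = 15.9/937.4 Ω = 16.96 mA.
P = I²·R_s = (16.96 mA)² × 560 Ω = 161 mW.

P ≈ 161 mW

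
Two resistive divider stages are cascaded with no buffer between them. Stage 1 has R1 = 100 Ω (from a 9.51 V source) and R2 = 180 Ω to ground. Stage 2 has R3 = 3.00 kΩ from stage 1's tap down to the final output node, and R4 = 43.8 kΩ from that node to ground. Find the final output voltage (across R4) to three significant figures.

V_out ≈ 5.71 V

Stage 2 presents R3+R4 = 46800 Ω as a load on stage 1's tap.
Stage 1's lower leg becomes R2‖(R3+R4) = 179.3 Ω, so V_mid = 9.51 × 179.3/279.3 = 6.105 V.
Stage 2 is itself unloaded: V_out = V_mid × R4/(R3+R4) = 6.105 × 43800/46800 = 5.71 V.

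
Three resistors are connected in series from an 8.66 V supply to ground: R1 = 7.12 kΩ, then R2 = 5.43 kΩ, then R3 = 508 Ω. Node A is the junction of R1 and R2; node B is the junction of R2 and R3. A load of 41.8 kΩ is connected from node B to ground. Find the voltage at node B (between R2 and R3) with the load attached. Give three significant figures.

At node B, R3 is in parallel with the load: R3‖R_L = 501.9 Ω.
Below node A the resistance is R2 + (R3‖R_L) = 5932 Ω, so V_A = 8.66 × 5932/13050 = 3.936 V.
Then V_B = V_A × (R3‖R_L)/(R2 + R3‖R_L) = 3.936 × 501.9/5932 = 0.333 V.

V ≈ 0.333 V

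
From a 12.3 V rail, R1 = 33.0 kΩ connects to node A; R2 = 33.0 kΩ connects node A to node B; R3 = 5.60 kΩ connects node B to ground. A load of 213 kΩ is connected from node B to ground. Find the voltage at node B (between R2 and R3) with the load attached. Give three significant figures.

At node B, R3 is in parallel with the load: R3‖R_L = 5.457 kΩ.
Below node A the resistance is R2 + (R3‖R_L) = 38.46 kΩ, so V_A = 12.3 × 38.46/71.46 = 6.620 V.
Then V_B = V_A × (R3‖R_L)/(R2 + R3‖R_L) = 6.620 × 5.457/38.46 = 0.939 V.

V ≈ 0.939 V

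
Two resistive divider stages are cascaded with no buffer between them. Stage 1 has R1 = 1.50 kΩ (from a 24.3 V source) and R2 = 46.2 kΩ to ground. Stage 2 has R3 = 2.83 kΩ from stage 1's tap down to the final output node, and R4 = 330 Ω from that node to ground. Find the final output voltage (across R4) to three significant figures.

V_out ≈ 1.68 V

Stage 2 presents R3+R4 = 3160 Ω as a load on stage 1's tap.
Stage 1's lower leg becomes R2‖(R3+R4) = 2958 Ω, so V_mid = 24.3 × 2958/4458 = 16.12 V.
Stage 2 is itself unloaded: V_out = V_mid × R4/(R3+R4) = 16.12 × 330/3160 = 1.68 V.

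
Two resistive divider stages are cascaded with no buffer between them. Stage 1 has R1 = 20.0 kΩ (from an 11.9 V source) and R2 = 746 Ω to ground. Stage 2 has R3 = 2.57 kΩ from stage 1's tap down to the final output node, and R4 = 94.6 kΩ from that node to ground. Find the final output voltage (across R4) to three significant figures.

V_out ≈ 0.414 V

Stage 2 presents R3+R4 = 97170 Ω as a load on stage 1's tap.
Stage 1's lower leg becomes R2‖(R3+R4) = 740.3 Ω, so V_mid = 11.9 × 740.3/20740 = 0.4248 V.
Stage 2 is itself unloaded: V_out = V_mid × R4/(R3+R4) = 0.4248 × 94600/97170 = 0.414 V.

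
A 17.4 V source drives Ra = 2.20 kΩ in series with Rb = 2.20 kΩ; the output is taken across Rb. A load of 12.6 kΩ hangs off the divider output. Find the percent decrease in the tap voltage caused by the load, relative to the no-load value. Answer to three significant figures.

8.03 %

The divider's output (Thévenin) resistance is Ra‖Rb = 1.100 kΩ.
Fractional drop under load = R_th/(R_th + R_L) = 1.100 / (1.100 + 12.6) = 0.08029.
So the output falls by 8.03 %.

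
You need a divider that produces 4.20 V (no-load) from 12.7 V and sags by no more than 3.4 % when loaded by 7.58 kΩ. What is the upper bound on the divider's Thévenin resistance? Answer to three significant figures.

R_th ≤ 267 Ω

Loading drop = R_th/(R_th + R_L) ≤ 0.0340, so R_th ≤ R_L · ε/(1−ε) = 7.58 kΩ × 0.0340/0.9660 = 267 Ω.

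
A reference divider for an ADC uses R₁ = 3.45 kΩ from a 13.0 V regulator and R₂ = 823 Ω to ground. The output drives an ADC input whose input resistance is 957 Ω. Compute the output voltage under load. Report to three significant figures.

V_out ≈ 1.48 V

The load sits in parallel with R₂: R₂‖R_L = (823 × 957) / (823 + 957) = 442.5 Ω.
V_out = 13.0 × 442.5 / (3450 + 442.5) = 13.0 × 442.5/3892 = 1.48 V.
(Unloaded it would have been 2.50 V.)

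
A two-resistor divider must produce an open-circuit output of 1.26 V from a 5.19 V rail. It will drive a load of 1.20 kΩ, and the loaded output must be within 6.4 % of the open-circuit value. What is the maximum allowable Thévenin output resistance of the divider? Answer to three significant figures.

Loading drop = R_th/(R_th + R_L) ≤ 0.0640, so R_th ≤ R_L · ε/(1−ε) = 1.20 kΩ × 0.0640/0.9360 = 82.1 Ω.
(Any R1, R2 with R2/(R1+R2) = 0.243 and R1‖R2 ≤ 82.1 Ω will meet the spec.)

R_th ≤ 82.1 Ω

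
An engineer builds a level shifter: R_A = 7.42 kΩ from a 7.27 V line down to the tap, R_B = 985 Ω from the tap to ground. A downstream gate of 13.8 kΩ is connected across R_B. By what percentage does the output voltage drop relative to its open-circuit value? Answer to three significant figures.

5.93 %

The divider's output (Thévenin) resistance is R_A‖R_B = 869.6 Ω.
Fractional drop under load = R_th/(R_th + R_L) = 869.6 / (869.6 + 13800) = 0.05928.
So the output falls by 5.93 %.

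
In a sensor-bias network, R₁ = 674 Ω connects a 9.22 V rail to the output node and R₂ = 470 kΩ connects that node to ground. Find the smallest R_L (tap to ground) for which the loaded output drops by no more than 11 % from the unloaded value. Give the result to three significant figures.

Output resistance R_th = R₁‖R₂ = (674 × 470000)/470700 = 673.0 Ω.
The fractional drop is R_th/(R_th + R_L); requiring this ≤ 0.110 gives R_L ≥ R_th(1/0.110 − 1) = 673.0 × 8.091 = 5.45 kΩ.

R_L(min) ≈ 5.45 kΩ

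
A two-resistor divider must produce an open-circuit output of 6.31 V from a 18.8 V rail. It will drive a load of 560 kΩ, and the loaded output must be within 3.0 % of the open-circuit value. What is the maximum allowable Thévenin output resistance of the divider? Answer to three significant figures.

R_th ≤ 17.3 kΩ

Loading drop = R_th/(R_th + R_L) ≤ 0.0300, so R_th ≤ R_L · ε/(1−ε) = 560 kΩ × 0.0300/0.9700 = 17.3 kΩ.
(Any R1, R2 with R2/(R1+R2) = 0.336 and R1‖R2 ≤ 17.3 kΩ will meet the spec.)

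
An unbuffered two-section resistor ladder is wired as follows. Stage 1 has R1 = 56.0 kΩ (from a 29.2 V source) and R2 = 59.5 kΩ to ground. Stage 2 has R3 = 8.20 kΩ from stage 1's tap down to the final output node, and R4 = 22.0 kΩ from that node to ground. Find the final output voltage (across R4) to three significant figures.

V_out ≈ 5.60 V

Stage 2 presents R3+R4 = 30.20 kΩ as a load on stage 1's tap.
Stage 1's lower leg becomes R2‖(R3+R4) = 20.03 kΩ, so V_mid = 29.2 × 20.03/76.03 = 7.693 V.
Stage 2 is itself unloaded: V_out = V_mid × R4/(R3+R4) = 7.693 × 22.0/30.20 = 5.60 V.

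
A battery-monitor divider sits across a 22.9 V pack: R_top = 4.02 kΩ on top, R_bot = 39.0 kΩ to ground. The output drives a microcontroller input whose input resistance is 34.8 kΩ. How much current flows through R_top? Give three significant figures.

I ≈ 1.02 mA

R_bot‖R_L = 18.39 kΩ, so the source sees R_top + R_bot‖R_L = 22.41 kΩ.
I = 22.9 V / 22.41 kΩ = 1.02 mA.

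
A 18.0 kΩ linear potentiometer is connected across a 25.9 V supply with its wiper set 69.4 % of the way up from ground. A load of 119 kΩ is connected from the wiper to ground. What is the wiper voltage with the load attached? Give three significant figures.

V ≈ 17.4 V

The wiper splits the pot into (1−α)R = 5.508 kΩ above and αR = 12.49 kΩ below.
Lower section ‖ load = 11.31 kΩ.
V_wiper = 25.9 × 11.31/(5.508 + 11.31) = 17.4 V.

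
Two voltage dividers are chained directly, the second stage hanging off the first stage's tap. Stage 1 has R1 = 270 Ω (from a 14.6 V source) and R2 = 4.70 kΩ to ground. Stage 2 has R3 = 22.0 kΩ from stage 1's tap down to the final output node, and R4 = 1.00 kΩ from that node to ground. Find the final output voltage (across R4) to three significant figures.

V_out ≈ 0.594 V

Stage 2 presents R3+R4 = 23000 Ω as a load on stage 1's tap.
Stage 1's lower leg becomes R2‖(R3+R4) = 3903 Ω, so V_mid = 14.6 × 3903/4173 = 13.66 V.
Stage 2 is itself unloaded: V_out = V_mid × R4/(R3+R4) = 13.66 × 1000/23000 = 0.594 V.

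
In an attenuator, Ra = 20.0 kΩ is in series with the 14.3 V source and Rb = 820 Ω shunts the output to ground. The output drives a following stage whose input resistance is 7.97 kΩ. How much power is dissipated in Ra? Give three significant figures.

Total resistance from the source is Ra + (Rb‖R_L) = 20740 Ω, so I = 14.3/20740 Ω = 0.6894 mA.
P = I²·Ra = (0.6894 mA)² × 20.0 kΩ = 9.50 mW.

P ≈ 9.50 mW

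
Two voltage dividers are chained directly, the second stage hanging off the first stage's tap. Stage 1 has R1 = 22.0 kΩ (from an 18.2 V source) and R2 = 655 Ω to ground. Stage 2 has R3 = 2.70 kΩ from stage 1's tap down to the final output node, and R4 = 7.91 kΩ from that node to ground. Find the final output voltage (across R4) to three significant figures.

Stage 2 presents R3+R4 = 10610 Ω as a load on stage 1's tap.
Stage 1's lower leg becomes R2‖(R3+R4) = 616.9 Ω, so V_mid = 18.2 × 616.9/22620 = 0.4964 V.
Stage 2 is itself unloaded: V_out = V_mid × R4/(R3+R4) = 0.4964 × 7910/10610 = 0.370 V.

V_out ≈ 0.370 V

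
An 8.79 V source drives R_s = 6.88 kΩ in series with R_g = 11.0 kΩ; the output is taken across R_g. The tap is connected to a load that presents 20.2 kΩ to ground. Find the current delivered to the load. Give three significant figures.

I_L ≈ 0.221 mA

R_g‖R_L = 7.122 kΩ; V_out = 8.79 × 7.122/14.00 = 4.471 V.
I_L = V_out / R_L = 4.471 / 20.2 kΩ = 0.221 mA.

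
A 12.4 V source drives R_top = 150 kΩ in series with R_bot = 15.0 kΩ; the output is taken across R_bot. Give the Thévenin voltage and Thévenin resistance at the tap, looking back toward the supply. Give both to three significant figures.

V_th is the open-circuit tap voltage: 12.4 × 15.0/(150 + 15.0) = 1.13 V.
With the supply zeroed, R_top and R_bot appear in parallel from the tap: R_th = R_top‖R_bot = (150 × 15.0)/165.0 = 13.6 kΩ.

V_th = 1.13 V, R_th = 13.6 kΩ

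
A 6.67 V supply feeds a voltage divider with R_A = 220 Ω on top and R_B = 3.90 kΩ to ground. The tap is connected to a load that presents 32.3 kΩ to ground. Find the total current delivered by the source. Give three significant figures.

R_B‖R_L = 3480 Ω, so the source sees R_A + R_B‖R_L = 3700 Ω.
I = 6.67 V / 3700 Ω = 1.80 mA.

I ≈ 1.80 mA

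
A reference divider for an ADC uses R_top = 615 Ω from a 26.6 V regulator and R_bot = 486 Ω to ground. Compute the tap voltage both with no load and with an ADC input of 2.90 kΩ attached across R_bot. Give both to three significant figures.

Unloaded: 11.7 V; loaded: 10.7 V

Open-circuit: V = 26.6 × 486/(615 + 486) = 11.7 V.
With the load, R_bot becomes R_bot‖R_L = 416.2 Ω, so V = 26.6 × 416.2/1031 = 10.7 V.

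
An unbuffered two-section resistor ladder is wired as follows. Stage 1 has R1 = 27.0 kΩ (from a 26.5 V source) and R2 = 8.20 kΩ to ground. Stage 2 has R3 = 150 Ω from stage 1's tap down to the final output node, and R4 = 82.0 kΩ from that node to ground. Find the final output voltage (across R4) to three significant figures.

Stage 2 presents R3+R4 = 82150 Ω as a load on stage 1's tap.
Stage 1's lower leg becomes R2‖(R3+R4) = 7456 Ω, so V_mid = 26.5 × 7456/34460 = 5.734 V.
Stage 2 is itself unloaded: V_out = V_mid × R4/(R3+R4) = 5.734 × 82000/82150 = 5.72 V.

V_out ≈ 5.72 V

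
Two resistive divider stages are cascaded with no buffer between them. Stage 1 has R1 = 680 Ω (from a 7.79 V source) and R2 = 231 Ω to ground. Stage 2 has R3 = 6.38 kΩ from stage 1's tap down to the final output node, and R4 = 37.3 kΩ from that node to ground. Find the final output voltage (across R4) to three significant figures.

V_out ≈ 1.68 V

Stage 2 presents R3+R4 = 43680 Ω as a load on stage 1's tap.
Stage 1's lower leg becomes R2‖(R3+R4) = 229.8 Ω, so V_mid = 7.79 × 229.8/909.8 = 1.968 V.
Stage 2 is itself unloaded: V_out = V_mid × R4/(R3+R4) = 1.968 × 37300/43680 = 1.68 V.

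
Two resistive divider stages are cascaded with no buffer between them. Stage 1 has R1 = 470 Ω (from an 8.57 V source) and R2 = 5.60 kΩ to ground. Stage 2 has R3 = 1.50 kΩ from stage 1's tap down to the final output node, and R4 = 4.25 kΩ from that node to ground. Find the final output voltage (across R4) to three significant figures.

V_out ≈ 5.43 V

Stage 2 presents R3+R4 = 5750 Ω as a load on stage 1's tap.
Stage 1's lower leg becomes R2‖(R3+R4) = 2837 Ω, so V_mid = 8.57 × 2837/3307 = 7.352 V.
Stage 2 is itself unloaded: V_out = V_mid × R4/(R3+R4) = 7.352 × 4250/5750 = 5.43 V.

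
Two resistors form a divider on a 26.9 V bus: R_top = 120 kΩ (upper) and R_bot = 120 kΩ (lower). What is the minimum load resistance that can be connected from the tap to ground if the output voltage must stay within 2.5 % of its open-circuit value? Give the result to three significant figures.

Output resistance R_th = R_top‖R_bot = (120 × 120)/240.0 = 60.00 kΩ.
The fractional drop is R_th/(R_th + R_L); requiring this ≤ 0.0250 gives R_L ≥ R_th(1/0.0250 − 1) = 60.00 × 39.00 = 2.34 MΩ.

R_L(min) ≈ 2.34 MΩ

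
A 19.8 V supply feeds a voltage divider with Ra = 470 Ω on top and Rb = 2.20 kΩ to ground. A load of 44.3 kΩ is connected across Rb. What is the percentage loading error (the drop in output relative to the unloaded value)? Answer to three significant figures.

0.867 %

The divider's output (Thévenin) resistance is Ra‖Rb = 387.3 Ω.
Fractional drop under load = R_th/(R_th + R_L) = 387.3 / (387.3 + 44300) = 0.008666.
So the output falls by 0.867 %.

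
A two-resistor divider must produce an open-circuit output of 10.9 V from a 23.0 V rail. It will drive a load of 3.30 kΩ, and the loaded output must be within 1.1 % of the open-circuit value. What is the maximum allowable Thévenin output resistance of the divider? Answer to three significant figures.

Loading drop = R_th/(R_th + R_L) ≤ 0.0110, so R_th ≤ R_L · ε/(1−ε) = 3.30 kΩ × 0.0110/0.9890 = 36.7 Ω.
(Any R1, R2 with R2/(R1+R2) = 0.474 and R1‖R2 ≤ 36.7 Ω will meet the spec.)

R_th ≤ 36.7 Ω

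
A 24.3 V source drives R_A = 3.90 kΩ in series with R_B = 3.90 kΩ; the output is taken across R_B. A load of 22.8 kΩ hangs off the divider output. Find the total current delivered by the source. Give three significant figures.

I ≈ 3.36 mA

R_B‖R_L = 3.330 kΩ, so the source sees R_A + R_B‖R_L = 7.230 kΩ.
I = 24.3 V / 7.230 kΩ = 3.36 mA.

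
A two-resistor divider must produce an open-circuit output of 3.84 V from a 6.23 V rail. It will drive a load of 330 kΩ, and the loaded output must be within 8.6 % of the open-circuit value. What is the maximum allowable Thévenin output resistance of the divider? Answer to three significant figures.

Loading drop = R_th/(R_th + R_L) ≤ 0.0860, so R_th ≤ R_L · ε/(1−ε) = 330 kΩ × 0.0860/0.9140 = 31.1 kΩ.
(Any R1, R2 with R2/(R1+R2) = 0.616 and R1‖R2 ≤ 31.1 kΩ will meet the spec.)

R_th ≤ 31.1 kΩ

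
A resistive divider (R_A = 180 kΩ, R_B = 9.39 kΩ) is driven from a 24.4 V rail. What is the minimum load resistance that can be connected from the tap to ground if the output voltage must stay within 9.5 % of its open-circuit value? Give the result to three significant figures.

Output resistance R_th = R_A‖R_B = (180 × 9.39)/189.4 = 8.924 kΩ.
The fractional drop is R_th/(R_th + R_L); requiring this ≤ 0.0950 gives R_L ≥ R_th(1/0.0950 − 1) = 8.924 × 9.526 = 85.0 kΩ.

R_L(min) ≈ 85.0 kΩ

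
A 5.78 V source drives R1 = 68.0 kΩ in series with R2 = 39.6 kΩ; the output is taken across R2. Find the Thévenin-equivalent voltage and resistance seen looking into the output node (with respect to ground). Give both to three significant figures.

V_th = 2.13 V, R_th = 25.0 kΩ

V_th is the open-circuit tap voltage: 5.78 × 39.6/(68.0 + 39.6) = 2.13 V.
With the supply zeroed, R1 and R2 appear in parallel from the tap: R_th = R1‖R2 = (68.0 × 39.6)/107.6 = 25.0 kΩ.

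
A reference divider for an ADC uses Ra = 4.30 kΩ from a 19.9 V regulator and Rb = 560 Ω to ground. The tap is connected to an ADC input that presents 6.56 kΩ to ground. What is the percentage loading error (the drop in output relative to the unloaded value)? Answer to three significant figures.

The divider's output (Thévenin) resistance is Ra‖Rb = 495.5 Ω.
Fractional drop under load = R_th/(R_th + R_L) = 495.5 / (495.5 + 6560) = 0.07023.
So the output falls by 7.02 %.

7.02 %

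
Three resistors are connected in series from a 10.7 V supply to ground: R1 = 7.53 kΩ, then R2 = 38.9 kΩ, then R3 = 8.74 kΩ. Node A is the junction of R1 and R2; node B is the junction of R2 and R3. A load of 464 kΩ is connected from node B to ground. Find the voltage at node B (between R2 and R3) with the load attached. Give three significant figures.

V ≈ 1.67 V

At node B, R3 is in parallel with the load: R3‖R_L = 8.578 kΩ.
Below node A the resistance is R2 + (R3‖R_L) = 47.48 kΩ, so V_A = 10.7 × 47.48/55.01 = 9.235 V.
Then V_B = V_A × (R3‖R_L)/(R2 + R3‖R_L) = 9.235 × 8.578/47.48 = 1.67 V.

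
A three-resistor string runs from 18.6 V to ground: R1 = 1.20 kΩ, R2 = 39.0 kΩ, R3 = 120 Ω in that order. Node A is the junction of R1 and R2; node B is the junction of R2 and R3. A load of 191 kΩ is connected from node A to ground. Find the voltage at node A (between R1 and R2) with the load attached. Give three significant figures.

Below node A the series string R2+R3 = 39120 Ω sits in parallel with the 191000 Ω load: 32470 Ω.
V_A = 18.6 × 32470/(1200 + 32470) = 17.9 V.

V ≈ 17.9 V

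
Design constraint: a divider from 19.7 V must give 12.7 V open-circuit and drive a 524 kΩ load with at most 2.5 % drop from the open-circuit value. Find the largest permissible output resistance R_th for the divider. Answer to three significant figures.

R_th ≤ 13.4 kΩ

Loading drop = R_th/(R_th + R_L) ≤ 0.0250, so R_th ≤ R_L · ε/(1−ε) = 524 kΩ × 0.0250/0.9750 = 13.4 kΩ.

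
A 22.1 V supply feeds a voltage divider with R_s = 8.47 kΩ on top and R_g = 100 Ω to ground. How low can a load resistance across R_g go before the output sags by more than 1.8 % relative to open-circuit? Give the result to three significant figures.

Output resistance R_th = R_s‖R_g = (8470 × 100)/8570 = 98.83 Ω.
The fractional drop is R_th/(R_th + R_L); requiring this ≤ 0.0180 gives R_L ≥ R_th(1/0.0180 − 1) = 98.83 × 54.56 = 5.39 kΩ.

R_L(min) ≈ 5.39 kΩ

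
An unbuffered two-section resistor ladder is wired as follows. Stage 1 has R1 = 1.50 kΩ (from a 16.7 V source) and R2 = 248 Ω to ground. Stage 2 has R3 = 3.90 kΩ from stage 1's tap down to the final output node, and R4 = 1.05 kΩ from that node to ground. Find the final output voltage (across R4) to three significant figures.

V_out ≈ 0.482 V

Stage 2 presents R3+R4 = 4950 Ω as a load on stage 1's tap.
Stage 1's lower leg becomes R2‖(R3+R4) = 236.2 Ω, so V_mid = 16.7 × 236.2/1736 = 2.272 V.
Stage 2 is itself unloaded: V_out = V_mid × R4/(R3+R4) = 2.272 × 1050/4950 = 0.482 V.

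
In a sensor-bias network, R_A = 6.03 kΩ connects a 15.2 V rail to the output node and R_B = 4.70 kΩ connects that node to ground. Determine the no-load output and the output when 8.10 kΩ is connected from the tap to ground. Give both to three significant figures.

Unloaded: 6.66 V; loaded: 5.02 V

Open-circuit: V = 15.2 × 4.70/(6.03 + 4.70) = 6.66 V.
With the load, R_B becomes R_B‖R_L = 2.974 kΩ, so V = 15.2 × 2.974/9.004 = 5.02 V.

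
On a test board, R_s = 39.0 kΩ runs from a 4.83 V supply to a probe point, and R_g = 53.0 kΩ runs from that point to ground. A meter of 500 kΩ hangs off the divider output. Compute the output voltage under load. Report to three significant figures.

The load sits in parallel with R_g: R_g‖R_L = (53.0 × 500) / (53.0 + 500) = 47.92 kΩ.
V_out = 4.83 × 47.92 / (39.0 + 47.92) = 4.83 × 47.92/86.92 = 2.66 V.

V_out ≈ 2.66 V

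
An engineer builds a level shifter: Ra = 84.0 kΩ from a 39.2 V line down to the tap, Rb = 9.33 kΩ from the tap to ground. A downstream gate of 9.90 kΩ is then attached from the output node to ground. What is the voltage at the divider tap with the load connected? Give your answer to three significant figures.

V_out ≈ 2.12 V

The load sits in parallel with Rb: Rb‖R_L = (9.33 × 9.90) / (9.33 + 9.90) = 4.803 kΩ.
V_out = 39.2 × 4.803 / (84.0 + 4.803) = 39.2 × 4.803/88.80 = 2.12 V.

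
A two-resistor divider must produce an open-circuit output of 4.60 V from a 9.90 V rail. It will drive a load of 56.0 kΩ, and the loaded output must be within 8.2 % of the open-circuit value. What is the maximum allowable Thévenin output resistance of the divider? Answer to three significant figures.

Loading drop = R_th/(R_th + R_L) ≤ 0.0820, so R_th ≤ R_L · ε/(1−ε) = 56.0 kΩ × 0.0820/0.9180 = 5.00 kΩ.
(Any R1, R2 with R2/(R1+R2) = 0.465 and R1‖R2 ≤ 5.00 kΩ will meet the spec.)

R_th ≤ 5.00 kΩ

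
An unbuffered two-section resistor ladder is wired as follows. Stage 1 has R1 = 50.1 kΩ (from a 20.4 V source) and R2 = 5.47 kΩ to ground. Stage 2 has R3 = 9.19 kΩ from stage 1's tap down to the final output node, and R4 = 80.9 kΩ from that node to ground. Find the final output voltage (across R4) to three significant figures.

V_out ≈ 1.71 V

Stage 2 presents R3+R4 = 90.09 kΩ as a load on stage 1's tap.
Stage 1's lower leg becomes R2‖(R3+R4) = 5.157 kΩ, so V_mid = 20.4 × 5.157/55.26 = 1.904 V.
Stage 2 is itself unloaded: V_out = V_mid × R4/(R3+R4) = 1.904 × 80.9/90.09 = 1.71 V.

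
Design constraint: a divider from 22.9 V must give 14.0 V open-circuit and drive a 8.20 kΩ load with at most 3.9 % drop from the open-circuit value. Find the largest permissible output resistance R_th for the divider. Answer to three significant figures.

Loading drop = R_th/(R_th + R_L) ≤ 0.0390, so R_th ≤ R_L · ε/(1−ε) = 8.20 kΩ × 0.0390/0.9610 = 333 Ω.
(Any R1, R2 with R2/(R1+R2) = 0.611 and R1‖R2 ≤ 333 Ω will meet the spec.)

R_th ≤ 333 Ω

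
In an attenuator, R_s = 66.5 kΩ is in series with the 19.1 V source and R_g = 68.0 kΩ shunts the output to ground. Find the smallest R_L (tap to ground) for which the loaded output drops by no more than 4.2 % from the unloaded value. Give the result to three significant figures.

Output resistance R_th = R_s‖R_g = (66.5 × 68.0)/134.5 = 33.62 kΩ.
The fractional drop is R_th/(R_th + R_L); requiring this ≤ 0.0420 gives R_L ≥ R_th(1/0.0420 − 1) = 33.62 × 22.81 = 767 kΩ.

R_L(min) ≈ 767 kΩ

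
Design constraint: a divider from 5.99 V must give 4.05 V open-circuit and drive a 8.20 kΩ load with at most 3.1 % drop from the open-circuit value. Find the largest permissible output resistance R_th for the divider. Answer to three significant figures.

Loading drop = R_th/(R_th + R_L) ≤ 0.0310, so R_th ≤ R_L · ε/(1−ε) = 8.20 kΩ × 0.0310/0.9690 = 262 Ω.
(Any R1, R2 with R2/(R1+R2) = 0.676 and R1‖R2 ≤ 262 Ω will meet the spec.)

R_th ≤ 262 Ω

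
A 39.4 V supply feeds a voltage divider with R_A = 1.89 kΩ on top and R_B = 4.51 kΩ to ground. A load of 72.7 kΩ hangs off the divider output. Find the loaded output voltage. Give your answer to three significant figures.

The load sits in parallel with R_B: R_B‖R_L = (4.51 × 72.7) / (4.51 + 72.7) = 4.247 kΩ.
V_out = 39.4 × 4.247 / (1.89 + 4.247) = 39.4 × 4.247/6.137 = 27.3 V.
(Unloaded it would have been 27.8 V.)

V_out ≈ 27.3 V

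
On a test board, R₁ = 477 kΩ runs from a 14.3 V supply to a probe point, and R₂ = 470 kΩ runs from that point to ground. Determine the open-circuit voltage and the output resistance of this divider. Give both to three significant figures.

V_th = 7.10 V, R_th = 237 kΩ

V_th is the open-circuit tap voltage: 14.3 × 470/(477 + 470) = 7.10 V.
With the supply zeroed, R₁ and R₂ appear in parallel from the tap: R_th = R₁‖R₂ = (477 × 470)/947.0 = 237 kΩ.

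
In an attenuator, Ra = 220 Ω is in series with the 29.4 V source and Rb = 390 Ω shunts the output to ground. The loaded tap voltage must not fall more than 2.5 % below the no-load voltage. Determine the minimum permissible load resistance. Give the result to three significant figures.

Output resistance R_th = Ra‖Rb = (220 × 390)/610.0 = 140.7 Ω.
The fractional drop is R_th/(R_th + R_L); requiring this ≤ 0.0250 gives R_L ≥ R_th(1/0.0250 − 1) = 140.7 × 39.00 = 5.49 kΩ.

R_L(min) ≈ 5.49 kΩ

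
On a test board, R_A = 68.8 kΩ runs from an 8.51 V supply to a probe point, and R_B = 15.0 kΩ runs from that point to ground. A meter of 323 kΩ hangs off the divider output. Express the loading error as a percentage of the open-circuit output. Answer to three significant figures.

3.67 %

The divider's output (Thévenin) resistance is R_A‖R_B = 12.32 kΩ.
Fractional drop under load = R_th/(R_th + R_L) = 12.32 / (12.32 + 323) = 0.03673.
So the output falls by 3.67 %.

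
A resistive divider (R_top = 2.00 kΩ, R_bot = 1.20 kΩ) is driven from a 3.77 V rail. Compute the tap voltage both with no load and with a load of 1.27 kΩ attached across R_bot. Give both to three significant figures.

Open-circuit: V = 3.77 × 1.20/(2.00 + 1.20) = 1.41 V.
With the load, R_bot becomes R_bot‖R_L = 0.6170 kΩ, so V = 3.77 × 0.6170/2.617 = 0.889 V.

Unloaded: 1.41 V; loaded: 0.889 V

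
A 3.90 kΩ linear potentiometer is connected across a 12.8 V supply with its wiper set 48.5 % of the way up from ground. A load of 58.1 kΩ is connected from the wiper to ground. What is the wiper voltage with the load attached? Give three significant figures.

The wiper splits the pot into (1−α)R = 2.009 kΩ above and αR = 1.891 kΩ below.
Lower section ‖ load = 1.832 kΩ.
V_wiper = 12.8 × 1.832/(2.009 + 1.832) = 6.11 V.

V ≈ 6.11 V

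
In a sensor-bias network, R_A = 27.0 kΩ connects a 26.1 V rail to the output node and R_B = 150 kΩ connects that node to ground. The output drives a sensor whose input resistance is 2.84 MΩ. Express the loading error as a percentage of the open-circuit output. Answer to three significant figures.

The divider's output (Thévenin) resistance is R_A‖R_B = 22.88 kΩ.
Fractional drop under load = R_th/(R_th + R_L) = 22.88 / (22.88 + 2840) = 0.007992.
So the output falls by 0.799 %.

0.799 %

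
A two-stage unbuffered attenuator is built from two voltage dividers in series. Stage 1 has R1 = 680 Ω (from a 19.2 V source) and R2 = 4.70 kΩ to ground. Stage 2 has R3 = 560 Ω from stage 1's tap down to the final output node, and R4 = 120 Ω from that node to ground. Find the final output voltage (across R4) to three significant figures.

V_out ≈ 1.58 V

Stage 2 presents R3+R4 = 680.0 Ω as a load on stage 1's tap.
Stage 1's lower leg becomes R2‖(R3+R4) = 594.1 Ω, so V_mid = 19.2 × 594.1/1274 = 8.952 V.
Stage 2 is itself unloaded: V_out = V_mid × R4/(R3+R4) = 8.952 × 120/680.0 = 1.58 V.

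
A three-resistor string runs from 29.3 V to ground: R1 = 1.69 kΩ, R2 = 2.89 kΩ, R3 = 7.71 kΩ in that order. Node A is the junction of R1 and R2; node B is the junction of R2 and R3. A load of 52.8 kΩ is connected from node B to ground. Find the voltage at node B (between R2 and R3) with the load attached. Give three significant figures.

At node B, R3 is in parallel with the load: R3‖R_L = 6.728 kΩ.
Below node A the resistance is R2 + (R3‖R_L) = 9.618 kΩ, so V_A = 29.3 × 9.618/11.31 = 24.92 V.
Then V_B = V_A × (R3‖R_L)/(R2 + R3‖R_L) = 24.92 × 6.728/9.618 = 17.4 V.

V ≈ 17.4 V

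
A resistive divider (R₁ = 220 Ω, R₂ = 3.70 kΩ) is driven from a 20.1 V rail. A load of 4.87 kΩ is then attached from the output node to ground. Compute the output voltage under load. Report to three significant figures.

The load sits in parallel with R₂: R₂‖R_L = (3700 × 4870) / (3700 + 4870) = 2103 Ω.
V_out = 20.1 × 2103 / (220 + 2103) = 20.1 × 2103/2323 = 18.2 V.

V_out ≈ 18.2 V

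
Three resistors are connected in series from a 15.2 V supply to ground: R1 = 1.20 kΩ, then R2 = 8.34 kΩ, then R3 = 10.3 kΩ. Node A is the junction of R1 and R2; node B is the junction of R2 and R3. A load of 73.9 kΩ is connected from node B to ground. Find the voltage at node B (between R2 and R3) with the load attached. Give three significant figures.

At node B, R3 is in parallel with the load: R3‖R_L = 9.040 kΩ.
Below node A the resistance is R2 + (R3‖R_L) = 17.38 kΩ, so V_A = 15.2 × 17.38/18.58 = 14.22 V.
Then V_B = V_A × (R3‖R_L)/(R2 + R3‖R_L) = 14.22 × 9.040/17.38 = 7.40 V.

V ≈ 7.40 V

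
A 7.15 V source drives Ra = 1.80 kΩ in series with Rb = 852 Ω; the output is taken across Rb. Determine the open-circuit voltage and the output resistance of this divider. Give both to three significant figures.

V_th = 2.30 V, R_th = 578 Ω

V_th is the open-circuit tap voltage: 7.15 × 852/(1800 + 852) = 2.30 V.
With the supply zeroed, Ra and Rb appear in parallel from the tap: R_th = Ra‖Rb = (1800 × 852)/2652 = 578 Ω.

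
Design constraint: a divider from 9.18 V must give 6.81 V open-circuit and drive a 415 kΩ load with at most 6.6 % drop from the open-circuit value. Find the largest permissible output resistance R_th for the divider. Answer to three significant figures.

Loading drop = R_th/(R_th + R_L) ≤ 0.0660, so R_th ≤ R_L · ε/(1−ε) = 415 kΩ × 0.0660/0.9340 = 29.3 kΩ.

R_th ≤ 29.3 kΩ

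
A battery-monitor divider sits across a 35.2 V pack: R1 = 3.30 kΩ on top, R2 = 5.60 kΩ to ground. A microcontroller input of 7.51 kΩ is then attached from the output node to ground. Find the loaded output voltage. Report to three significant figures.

V_out ≈ 17.4 V

The load sits in parallel with R2: R2‖R_L = (5.60 × 7.51) / (5.60 + 7.51) = 3.208 kΩ.
V_out = 35.2 × 3.208 / (3.30 + 3.208) = 35.2 × 3.208/6.508 = 17.4 V.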